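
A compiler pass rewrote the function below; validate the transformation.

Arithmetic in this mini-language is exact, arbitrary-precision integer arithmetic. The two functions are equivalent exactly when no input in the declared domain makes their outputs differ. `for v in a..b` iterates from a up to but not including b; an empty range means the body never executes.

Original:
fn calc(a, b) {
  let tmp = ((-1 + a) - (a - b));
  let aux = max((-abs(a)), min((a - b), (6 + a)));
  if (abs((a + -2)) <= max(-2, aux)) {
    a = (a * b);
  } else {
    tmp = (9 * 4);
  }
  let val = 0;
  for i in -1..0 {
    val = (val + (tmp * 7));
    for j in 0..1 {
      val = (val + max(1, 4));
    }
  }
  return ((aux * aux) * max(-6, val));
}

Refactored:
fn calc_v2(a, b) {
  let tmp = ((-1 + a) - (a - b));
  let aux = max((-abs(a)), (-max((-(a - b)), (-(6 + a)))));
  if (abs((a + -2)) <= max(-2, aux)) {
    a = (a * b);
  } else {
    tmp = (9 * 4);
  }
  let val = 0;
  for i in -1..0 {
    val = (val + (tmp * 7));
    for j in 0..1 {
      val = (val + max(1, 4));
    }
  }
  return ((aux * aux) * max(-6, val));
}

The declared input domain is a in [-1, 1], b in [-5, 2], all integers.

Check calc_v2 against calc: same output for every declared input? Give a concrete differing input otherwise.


The two are interchangeable: min/max/abs usage differs, and every declared input agrees.
Tracing a=1, b=2: calc: tmp=1, then aux=-1, then (abs((a + -2)) <= max(-2, aux)) is false, then tmp=36, then val=0, then (i=-1), then val=252, then (j=0), then val=256, then returns 256 | calc_v2: tmp=1, then aux=-1, then (abs((a + -2)) <= max(-2, aux)) is false, then tmp=36, then val=0, then (i=-1), then val=252, then (j=0), then val=256, then returns 256 — matching result 256.
An exhaustive pass over the 24 declared inputs shows identical outputs.
verdict: equivalent


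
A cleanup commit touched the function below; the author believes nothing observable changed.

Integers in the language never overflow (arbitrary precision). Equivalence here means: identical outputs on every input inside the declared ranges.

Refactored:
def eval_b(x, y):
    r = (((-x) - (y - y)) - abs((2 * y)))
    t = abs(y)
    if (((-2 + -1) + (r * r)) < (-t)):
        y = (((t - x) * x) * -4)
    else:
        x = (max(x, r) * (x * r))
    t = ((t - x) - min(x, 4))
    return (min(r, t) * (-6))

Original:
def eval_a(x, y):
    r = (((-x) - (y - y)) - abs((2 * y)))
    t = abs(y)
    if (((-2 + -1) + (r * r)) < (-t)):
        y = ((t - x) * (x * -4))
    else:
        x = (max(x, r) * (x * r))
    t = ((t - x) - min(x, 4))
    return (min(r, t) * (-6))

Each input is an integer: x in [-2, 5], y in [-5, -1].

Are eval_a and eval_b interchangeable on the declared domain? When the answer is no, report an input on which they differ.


Differences: same computation, different form — yet all 40 inputs agree.
verdict: equivalent


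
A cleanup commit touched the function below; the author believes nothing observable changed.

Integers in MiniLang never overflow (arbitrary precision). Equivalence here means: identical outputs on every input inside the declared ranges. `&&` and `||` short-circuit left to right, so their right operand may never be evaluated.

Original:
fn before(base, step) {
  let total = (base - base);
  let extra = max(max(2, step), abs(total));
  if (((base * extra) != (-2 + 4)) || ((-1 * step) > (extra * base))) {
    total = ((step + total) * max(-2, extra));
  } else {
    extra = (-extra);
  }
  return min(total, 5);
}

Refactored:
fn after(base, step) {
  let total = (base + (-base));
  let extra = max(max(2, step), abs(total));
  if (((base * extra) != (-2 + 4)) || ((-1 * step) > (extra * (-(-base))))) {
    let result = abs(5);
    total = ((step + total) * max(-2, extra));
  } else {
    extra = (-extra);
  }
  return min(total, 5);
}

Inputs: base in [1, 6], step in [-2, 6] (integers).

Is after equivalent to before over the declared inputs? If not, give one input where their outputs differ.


Although min/max/abs usage differs, plus statement counts differ, plus local variable names differ, plus constant usage differs, plus arithmetic usage differs, 54/54 inputs agree.
verdict: equivalent


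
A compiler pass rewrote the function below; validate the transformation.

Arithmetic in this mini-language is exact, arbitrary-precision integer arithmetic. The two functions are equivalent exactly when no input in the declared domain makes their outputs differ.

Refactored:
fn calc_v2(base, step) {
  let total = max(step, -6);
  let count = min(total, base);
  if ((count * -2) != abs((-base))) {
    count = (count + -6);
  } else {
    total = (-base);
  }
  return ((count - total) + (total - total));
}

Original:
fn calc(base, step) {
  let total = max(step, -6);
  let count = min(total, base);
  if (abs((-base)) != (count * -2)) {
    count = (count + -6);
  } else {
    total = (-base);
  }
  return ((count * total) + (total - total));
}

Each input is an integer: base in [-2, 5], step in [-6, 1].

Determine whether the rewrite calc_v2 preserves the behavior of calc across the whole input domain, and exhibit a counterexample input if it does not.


The rewrite breaks on base=-2, step=-6, where the results are 72 and -6.
calc: total = -6; count = -6; (abs((-base)) != (count * -2)) -> true; count = -12; return 72
calc_v2: total = -6; count = -6; ((count * -2) != abs((-base))) -> true; count = -12; return -6
verdict: not equivalent; witness: base=-2, step=-6


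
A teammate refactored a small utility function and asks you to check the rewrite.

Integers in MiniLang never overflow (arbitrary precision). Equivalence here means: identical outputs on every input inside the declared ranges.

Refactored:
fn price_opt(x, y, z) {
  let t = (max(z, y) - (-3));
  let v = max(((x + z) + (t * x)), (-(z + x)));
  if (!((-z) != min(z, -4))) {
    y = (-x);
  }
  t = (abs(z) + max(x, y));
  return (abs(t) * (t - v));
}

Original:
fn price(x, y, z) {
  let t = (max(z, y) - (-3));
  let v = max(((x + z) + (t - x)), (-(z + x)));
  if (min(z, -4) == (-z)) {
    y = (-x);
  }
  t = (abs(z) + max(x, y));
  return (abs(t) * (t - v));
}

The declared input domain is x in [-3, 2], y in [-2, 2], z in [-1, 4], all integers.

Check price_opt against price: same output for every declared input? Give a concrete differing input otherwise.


At x=-3, y=-2, z=1: price gives -6, price_opt gives -3.
verdict: not equivalent; witness: x=-3, y=-2, z=1


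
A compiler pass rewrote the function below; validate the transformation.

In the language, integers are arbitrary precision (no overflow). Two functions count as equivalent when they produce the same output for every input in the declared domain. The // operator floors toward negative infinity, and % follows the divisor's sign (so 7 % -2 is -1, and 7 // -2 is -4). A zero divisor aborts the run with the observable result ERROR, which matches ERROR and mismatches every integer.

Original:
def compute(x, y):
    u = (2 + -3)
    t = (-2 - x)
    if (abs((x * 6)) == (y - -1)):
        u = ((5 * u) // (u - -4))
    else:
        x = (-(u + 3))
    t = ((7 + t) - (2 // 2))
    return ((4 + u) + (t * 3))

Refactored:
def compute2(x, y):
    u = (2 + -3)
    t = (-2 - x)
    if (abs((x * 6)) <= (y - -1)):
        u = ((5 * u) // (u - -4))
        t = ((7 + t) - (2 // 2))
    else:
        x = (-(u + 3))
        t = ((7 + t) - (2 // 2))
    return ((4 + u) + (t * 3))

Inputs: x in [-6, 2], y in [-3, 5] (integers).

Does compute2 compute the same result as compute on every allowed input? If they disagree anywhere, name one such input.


There is a counterexample at x=0, y=0: 15 on one side, 14 on the other.
compute: u = -1; t = -2; (abs((x * 6)) == (y - -1)) -> false; x = -2; t = 4; return 15
compute2: u = -1; t = -2; (abs((x * 6)) <= (y - -1)) -> true; u = -2; t = 4; return 14
verdict: not equivalent; witness: x=0, y=0


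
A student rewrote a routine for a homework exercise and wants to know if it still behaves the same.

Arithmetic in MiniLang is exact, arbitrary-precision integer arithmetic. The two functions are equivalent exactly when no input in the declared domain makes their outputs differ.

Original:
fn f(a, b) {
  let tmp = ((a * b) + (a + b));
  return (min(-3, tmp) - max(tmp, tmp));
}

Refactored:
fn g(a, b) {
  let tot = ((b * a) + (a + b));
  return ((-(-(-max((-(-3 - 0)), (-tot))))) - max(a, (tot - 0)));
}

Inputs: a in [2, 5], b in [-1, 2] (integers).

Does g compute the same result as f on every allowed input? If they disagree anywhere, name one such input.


Run the pair on a=2, b=-1.
f: tmp = -1; return -2
g: tot = -1; return -5
-2 and -5 differ, so these are not the same function on this domain.
verdict: not equivalent; witness: a=2, b=-1


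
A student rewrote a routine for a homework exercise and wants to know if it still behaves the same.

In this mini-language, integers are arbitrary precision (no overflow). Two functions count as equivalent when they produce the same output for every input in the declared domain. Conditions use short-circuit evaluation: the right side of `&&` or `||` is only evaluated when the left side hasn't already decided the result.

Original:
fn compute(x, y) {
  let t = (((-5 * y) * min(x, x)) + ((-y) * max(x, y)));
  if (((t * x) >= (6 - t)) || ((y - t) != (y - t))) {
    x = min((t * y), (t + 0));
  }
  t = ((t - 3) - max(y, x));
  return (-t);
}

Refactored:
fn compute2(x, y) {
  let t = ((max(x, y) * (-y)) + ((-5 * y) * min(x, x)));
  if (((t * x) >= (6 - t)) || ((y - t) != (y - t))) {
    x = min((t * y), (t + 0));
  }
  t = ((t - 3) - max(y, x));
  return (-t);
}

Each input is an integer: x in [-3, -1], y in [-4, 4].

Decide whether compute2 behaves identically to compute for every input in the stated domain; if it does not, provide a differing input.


Although same computation, different form, 27/27 inputs agree.
verdict: equivalent


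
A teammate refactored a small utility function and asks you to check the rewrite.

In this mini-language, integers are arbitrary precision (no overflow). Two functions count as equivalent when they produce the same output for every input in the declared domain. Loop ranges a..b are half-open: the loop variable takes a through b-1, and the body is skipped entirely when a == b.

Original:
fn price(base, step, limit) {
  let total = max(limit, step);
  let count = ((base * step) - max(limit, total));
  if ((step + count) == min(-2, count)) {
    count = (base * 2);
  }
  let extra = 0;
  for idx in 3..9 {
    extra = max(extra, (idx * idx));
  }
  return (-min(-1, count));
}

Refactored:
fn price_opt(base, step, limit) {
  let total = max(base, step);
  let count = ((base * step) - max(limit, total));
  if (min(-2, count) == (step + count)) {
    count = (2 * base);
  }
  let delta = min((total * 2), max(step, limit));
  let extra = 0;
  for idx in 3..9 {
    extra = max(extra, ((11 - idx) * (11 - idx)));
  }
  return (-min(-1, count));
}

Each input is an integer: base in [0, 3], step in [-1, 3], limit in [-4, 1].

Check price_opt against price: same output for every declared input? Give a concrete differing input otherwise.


There is a counterexample at base=1, step=-1, limit=-4: 1 on one side, 2 on the other.
price: total = -1; count = 0; ((step + count) == min(-2, count)) -> false; extra = 0; [idx=3]; extra = 9; [idx=4]; extra = 16; [idx=5]; extra = 25; [idx=6]; extra = 36; [idx=7]; extra = 49; [idx=8]; extra = 64; return 1
price_opt: total = 1; count = -2; (min(-2, count) == (step + count)) -> false; delta = -1; extra = 0; [idx=3]; extra = 64; [idx=4]; extra = 64; [idx=5]; extra = 64; [idx=6]; extra = 64; [idx=7]; extra = 64; [idx=8]; extra = 64; return 2
verdict: not equivalent; witness: base=1, step=-1, limit=-4


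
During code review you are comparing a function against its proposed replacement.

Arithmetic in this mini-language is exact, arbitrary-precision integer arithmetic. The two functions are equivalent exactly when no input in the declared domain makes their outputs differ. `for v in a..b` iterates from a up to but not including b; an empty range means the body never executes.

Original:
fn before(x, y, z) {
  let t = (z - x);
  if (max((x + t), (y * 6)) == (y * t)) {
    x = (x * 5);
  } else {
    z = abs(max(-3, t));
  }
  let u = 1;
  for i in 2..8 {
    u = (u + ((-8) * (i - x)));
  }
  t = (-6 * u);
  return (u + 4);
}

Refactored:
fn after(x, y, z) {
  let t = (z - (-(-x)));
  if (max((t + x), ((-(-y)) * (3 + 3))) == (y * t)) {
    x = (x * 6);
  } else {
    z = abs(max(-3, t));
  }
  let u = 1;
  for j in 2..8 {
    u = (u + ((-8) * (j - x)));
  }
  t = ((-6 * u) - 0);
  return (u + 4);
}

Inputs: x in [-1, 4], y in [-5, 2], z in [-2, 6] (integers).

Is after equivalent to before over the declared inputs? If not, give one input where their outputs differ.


These are not equivalent — on x=-1, y=0, z=-2 the outputs split (-451 vs -499).
before: t := -1 | (max((x + t), (y * 6)) == (y * t)): true | x := -5 | u := 1 | iter i=2: | u := -55 | iter i=3: | u := -119 | iter i=4: | u := -191 | iter i=5: | u := -271 | iter i=6: | u := -359 | iter i=7: | u := -455 | t := 2730 | result -451
after: t := -1 | (max((t + x), ((-(-y)) * (3 + 3))) == (y * t)): true | x := -6 | u := 1 | iter j=2: | u := -63 | iter j=3: | u := -135 | iter j=4: | u := -215 | iter j=5: | u := -303 | iter j=6: | u := -399 | iter j=7: | u := -503 | t := 3018 | result -499
verdict: not equivalent; witness: x=-1, y=0, z=-2


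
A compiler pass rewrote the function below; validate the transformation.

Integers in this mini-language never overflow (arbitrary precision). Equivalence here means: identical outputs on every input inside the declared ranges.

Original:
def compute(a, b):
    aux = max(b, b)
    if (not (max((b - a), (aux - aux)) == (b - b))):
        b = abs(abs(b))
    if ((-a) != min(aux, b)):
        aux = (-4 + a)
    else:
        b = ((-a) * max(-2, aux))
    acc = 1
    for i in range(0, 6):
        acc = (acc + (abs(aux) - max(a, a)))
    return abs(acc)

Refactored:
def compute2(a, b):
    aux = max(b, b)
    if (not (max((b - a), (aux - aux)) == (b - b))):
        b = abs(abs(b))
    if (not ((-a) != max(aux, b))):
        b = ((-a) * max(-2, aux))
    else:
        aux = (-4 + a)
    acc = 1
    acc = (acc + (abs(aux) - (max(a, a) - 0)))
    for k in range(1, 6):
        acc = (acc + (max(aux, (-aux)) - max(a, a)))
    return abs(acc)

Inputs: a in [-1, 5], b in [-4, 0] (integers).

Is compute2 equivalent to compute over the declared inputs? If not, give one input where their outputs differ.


Although `min(aux, b)` became `max(aux, b)`, no input in the stated domain can expose it.
One worked example (a=0, b=-4) — compute: aux := -4 | (not (max((b - a), (aux - aux)) == (b - b))): false | ((-a) != min(aux, b)): true | aux := -4 | acc := 1 | iter i=0: | acc := 5 | iter i=1: | acc := 9 | iter i=2: | acc := 13 | iter i=3: | acc := 17 | iter i=4: | acc := 21 | iter i=5: | acc := 25 | result 25; compute2: aux := -4 | (not (max((b - a), (aux - aux)) == (b - b))): false | (not ((-a) != max(aux, b))): false | aux := -4 | acc := 1 | acc := 5 | iter k=1: | acc := 9 | iter k=2: | acc := 13 | iter k=3: | acc := 17 | iter k=4: | acc := 21 | iter k=5: | acc := 25 | result 25; agreement on 25.
Checked all 35 inputs in the declared domain: the outputs agree on every one.
verdict: equivalent


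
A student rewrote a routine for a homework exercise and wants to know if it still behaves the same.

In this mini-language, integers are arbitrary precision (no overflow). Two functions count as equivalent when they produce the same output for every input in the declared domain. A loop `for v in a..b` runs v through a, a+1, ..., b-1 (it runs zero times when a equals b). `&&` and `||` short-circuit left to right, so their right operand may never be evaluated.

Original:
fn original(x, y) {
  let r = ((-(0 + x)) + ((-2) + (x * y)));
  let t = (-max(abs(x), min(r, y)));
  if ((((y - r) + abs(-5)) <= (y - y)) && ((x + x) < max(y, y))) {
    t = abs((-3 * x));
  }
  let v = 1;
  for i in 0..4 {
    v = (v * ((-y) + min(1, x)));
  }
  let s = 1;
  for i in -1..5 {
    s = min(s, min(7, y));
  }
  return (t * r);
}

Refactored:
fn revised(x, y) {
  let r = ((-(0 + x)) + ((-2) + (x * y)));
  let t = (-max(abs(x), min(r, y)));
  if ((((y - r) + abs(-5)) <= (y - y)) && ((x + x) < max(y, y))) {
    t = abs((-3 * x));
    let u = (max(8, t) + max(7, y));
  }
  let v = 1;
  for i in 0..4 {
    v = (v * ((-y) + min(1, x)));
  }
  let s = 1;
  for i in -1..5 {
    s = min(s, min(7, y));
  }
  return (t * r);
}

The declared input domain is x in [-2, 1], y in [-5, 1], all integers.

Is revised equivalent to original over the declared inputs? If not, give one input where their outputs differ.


The two versions differ — the changes include arithmetic usage differs, statement counts differ, min/max/abs usage differs, local variable names differ, constant usage differs.
One worked example (x=-1, y=-3) — original: r=2, then t=-1, then ((((y - r) + abs(-5)) <= (y - y)) && ((x + x) < max(y, y))) is false, then v=1, then (i=0), then v=2, then (i=1), then v=4, then (i=2), then v=8, then (i=3), then v=16, then s=1, then (i=-1), then s=-3, then (i=0), then s=-3, then (i=1), then s=-3, then (i=2), then s=-3, then (i=3), then s=-3, then (i=4), then s=-3, then returns -2; revised: r=2, then t=-1, then ((((y - r) + abs(-5)) <= (y - y)) && ((x + x) < max(y, y))) is false, then v=1, then (i=0), then v=2, then (i=1), then v=4, then (i=2), then v=8, then (i=3), then v=16, then s=1, then (i=-1), then s=-3, then (i=0), then s=-3, then (i=1), then s=-3, then (i=2), then s=-3, then (i=3), then s=-3, then (i=4), then s=-3, then returns -2; agreement on -2.
Checked all 28 inputs in the declared domain: the outputs agree on every one.
verdict: equivalent


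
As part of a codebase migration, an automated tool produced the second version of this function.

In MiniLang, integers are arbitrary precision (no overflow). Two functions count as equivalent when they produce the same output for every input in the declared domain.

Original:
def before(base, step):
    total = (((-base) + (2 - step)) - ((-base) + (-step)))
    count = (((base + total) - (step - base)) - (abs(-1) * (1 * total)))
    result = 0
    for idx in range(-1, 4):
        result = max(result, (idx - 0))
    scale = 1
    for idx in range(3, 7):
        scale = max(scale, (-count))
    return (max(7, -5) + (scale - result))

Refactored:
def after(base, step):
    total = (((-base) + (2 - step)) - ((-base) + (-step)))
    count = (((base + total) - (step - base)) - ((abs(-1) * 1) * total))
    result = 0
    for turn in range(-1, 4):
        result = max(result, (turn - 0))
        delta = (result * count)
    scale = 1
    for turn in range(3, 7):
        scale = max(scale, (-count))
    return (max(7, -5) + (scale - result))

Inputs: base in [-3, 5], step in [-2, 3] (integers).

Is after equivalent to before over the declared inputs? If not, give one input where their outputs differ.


Side by side, the visible changes include: local variable names differ, plus arithmetic usage differs, plus statement counts differ.
Tracing base=-1, step=1: before: total=2, then count=-3, then result=0, then (idx=-1), then result=0, then (idx=0), then result=0, then (idx=1), then result=1, then (idx=2), then result=2, then (idx=3), then result=3, then scale=1, then (idx=3), then scale=3, then (idx=4), then scale=3, then (idx=5), then scale=3, then (idx=6), then scale=3, then returns 7 | after: total=2, then count=-3, then result=0, then (turn=-1), then result=0, then delta=0, then (turn=0), then result=0, then delta=0, then (turn=1), then result=1, then delta=-3, then (turn=2), then result=2, then delta=-6, then (turn=3), then result=3, then delta=-9, then scale=1, then (turn=3), then scale=3, then (turn=4), then scale=3, then (turn=5), then scale=3, then (turn=6), then scale=3, then returns 7 — matching result 7.
Checked all 54 inputs in the declared domain: the outputs agree on every one.
verdict: equivalent


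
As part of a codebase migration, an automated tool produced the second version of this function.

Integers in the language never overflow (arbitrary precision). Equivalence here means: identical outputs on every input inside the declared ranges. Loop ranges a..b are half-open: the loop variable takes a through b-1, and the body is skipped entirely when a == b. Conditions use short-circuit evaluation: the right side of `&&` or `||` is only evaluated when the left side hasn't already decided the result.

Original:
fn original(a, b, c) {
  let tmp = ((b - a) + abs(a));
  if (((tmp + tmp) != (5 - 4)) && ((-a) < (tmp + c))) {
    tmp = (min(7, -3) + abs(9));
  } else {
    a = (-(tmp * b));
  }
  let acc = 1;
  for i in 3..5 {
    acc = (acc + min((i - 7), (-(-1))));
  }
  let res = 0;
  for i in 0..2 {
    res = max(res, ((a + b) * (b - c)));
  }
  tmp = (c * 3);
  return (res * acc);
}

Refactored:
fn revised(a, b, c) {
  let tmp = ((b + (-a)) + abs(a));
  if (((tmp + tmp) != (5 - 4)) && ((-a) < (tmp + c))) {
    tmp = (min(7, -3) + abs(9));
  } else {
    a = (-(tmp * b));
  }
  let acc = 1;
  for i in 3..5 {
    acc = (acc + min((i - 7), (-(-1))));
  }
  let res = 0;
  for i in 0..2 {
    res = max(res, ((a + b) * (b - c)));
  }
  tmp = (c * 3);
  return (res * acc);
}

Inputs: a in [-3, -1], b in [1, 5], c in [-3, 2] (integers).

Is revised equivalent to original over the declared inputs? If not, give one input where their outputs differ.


Side by side, the visible changes include: arithmetic usage differs.
Spot check at a=-2, b=2, c=-1 — original: tmp=6, then (((tmp + tmp) != (5 - 4)) && ((-a) < (tmp + c))) is true, then tmp=6, then acc=1, then (i=3), then acc=-3, then (i=4), then acc=-6, then res=0, then (i=0), then res=0, then (i=1), then res=0, then tmp=-3, then returns 0. revised: tmp=6, then (((tmp + tmp) != (5 - 4)) && ((-a) < (tmp + c))) is true, then tmp=6, then acc=1, then (i=3), then acc=-3, then (i=4), then acc=-6, then res=0, then (i=0), then res=0, then (i=1), then res=0, then tmp=-3, then returns 0. Both give 0.
Every one of the 90 inputs gives matching results.
verdict: equivalent


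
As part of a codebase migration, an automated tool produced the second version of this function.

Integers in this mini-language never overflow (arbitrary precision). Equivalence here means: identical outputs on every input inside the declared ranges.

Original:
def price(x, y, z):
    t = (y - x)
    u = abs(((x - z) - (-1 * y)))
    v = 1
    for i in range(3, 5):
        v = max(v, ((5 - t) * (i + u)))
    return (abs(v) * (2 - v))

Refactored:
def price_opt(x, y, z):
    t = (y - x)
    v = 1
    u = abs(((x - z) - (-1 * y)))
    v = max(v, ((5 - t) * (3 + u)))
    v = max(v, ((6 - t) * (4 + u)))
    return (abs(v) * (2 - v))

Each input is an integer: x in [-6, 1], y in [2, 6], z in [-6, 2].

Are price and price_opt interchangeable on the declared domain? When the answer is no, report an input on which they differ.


At x=-3, y=2, z=-6: price gives 1, price_opt gives -63.
verdict: not equivalent; witness: x=-3, y=2, z=-6


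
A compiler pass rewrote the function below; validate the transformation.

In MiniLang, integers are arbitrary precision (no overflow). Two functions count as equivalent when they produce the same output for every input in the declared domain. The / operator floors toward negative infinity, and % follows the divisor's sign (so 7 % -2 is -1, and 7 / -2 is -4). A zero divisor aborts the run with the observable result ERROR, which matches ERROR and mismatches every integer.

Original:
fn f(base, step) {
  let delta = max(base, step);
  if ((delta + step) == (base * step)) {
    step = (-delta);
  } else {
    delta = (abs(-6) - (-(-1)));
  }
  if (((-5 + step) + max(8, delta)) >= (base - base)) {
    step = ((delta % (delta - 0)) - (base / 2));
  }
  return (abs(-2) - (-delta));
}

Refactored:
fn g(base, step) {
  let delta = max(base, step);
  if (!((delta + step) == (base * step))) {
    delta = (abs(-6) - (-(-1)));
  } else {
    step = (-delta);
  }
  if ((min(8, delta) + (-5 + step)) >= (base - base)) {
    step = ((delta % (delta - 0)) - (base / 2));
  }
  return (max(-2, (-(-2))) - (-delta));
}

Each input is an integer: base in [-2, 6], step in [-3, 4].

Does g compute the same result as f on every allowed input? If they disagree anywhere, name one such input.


Evaluate both at base=-2, step=0.
f: delta = 0; ((delta + step) == (base * step)) -> true; step = 0; (((-5 + step) + max(8, delta)) >= (base - base)) -> true; division by zero -> ERROR
g: delta = 0; (!((delta + step) == (base * step))) -> false; step = 0; ((min(8, delta) + (-5 + step)) >= (base - base)) -> false; return 2
ERROR and 2 differ, so these are not the same function on this domain.
verdict: not equivalent; witness: base=-2, step=0


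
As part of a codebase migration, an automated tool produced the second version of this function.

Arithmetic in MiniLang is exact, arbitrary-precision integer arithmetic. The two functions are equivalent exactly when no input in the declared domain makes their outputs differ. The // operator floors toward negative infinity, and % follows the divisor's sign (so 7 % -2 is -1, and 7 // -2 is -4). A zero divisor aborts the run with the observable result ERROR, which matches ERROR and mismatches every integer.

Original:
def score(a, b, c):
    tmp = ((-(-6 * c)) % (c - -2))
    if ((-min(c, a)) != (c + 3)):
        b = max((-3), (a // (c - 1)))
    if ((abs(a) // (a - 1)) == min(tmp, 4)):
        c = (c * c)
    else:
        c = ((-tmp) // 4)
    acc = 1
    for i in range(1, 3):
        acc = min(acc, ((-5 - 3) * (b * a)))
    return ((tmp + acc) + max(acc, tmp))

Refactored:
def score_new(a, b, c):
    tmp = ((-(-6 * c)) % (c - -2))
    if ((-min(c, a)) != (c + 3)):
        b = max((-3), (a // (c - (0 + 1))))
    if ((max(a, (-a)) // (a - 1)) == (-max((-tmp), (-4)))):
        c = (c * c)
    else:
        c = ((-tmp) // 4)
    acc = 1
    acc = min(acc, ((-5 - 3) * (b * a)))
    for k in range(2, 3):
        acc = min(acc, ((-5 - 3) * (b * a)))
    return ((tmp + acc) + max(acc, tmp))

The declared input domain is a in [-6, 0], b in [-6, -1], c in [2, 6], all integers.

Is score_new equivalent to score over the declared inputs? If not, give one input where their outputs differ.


Although arithmetic usage differs; statement counts differ; min/max/abs usage differs; constant usage differs; loop structure differs; local variable names differ, 210/210 inputs agree.
verdict: equivalent


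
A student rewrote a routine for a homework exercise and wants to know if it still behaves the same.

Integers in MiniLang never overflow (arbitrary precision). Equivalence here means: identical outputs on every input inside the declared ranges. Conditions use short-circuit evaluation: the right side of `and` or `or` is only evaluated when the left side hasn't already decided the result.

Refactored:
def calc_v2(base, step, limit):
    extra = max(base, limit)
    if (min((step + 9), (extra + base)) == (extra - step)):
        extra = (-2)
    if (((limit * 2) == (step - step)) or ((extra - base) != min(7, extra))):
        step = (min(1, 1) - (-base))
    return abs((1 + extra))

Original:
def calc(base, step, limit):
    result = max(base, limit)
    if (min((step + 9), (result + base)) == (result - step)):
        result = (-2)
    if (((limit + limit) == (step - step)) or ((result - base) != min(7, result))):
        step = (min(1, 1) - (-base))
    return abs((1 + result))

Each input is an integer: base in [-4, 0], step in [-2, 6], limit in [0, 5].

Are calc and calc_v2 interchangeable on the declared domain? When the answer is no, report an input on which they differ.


Reading the diff, among the changes: local variable names differ; arithmetic usage differs; constant usage differs.
Tracing base=0, step=1, limit=0: calc: result := 0 | (min((step + 9), (result + base)) == (result - step)): false | (((limit + limit) == (step - step)) or ((result - base) != min(7, result))): true | step := 1 | result 1 | calc_v2: extra := 0 | (min((step + 9), (extra + base)) == (extra - step)): false | (((limit * 2) == (step - step)) or ((extra - base) != min(7, extra))): true | step := 1 | result 1 — matching result 1.
Every one of the 270 inputs gives matching results.
verdict: equivalent


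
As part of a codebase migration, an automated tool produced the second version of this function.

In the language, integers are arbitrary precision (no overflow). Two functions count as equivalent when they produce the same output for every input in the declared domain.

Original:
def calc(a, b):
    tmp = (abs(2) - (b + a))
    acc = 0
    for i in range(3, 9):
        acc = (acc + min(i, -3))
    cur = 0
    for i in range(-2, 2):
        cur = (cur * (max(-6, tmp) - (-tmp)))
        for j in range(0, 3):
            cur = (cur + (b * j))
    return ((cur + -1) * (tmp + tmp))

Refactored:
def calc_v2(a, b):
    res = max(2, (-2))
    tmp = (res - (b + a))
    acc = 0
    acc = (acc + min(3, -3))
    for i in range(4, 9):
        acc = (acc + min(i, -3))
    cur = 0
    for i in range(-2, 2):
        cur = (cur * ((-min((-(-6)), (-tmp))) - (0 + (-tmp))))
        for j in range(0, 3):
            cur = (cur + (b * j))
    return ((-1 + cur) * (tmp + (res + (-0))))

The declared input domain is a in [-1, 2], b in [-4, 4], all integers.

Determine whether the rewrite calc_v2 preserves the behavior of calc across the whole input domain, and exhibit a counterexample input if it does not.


Not equivalent: a=-1, b=-4 separates them (-496454 vs -319149).
calc: tmp becomes 7; next acc becomes 0; next at i=3:; next acc becomes -3; next at i=4:; next acc becomes -6; next at i=5:; next acc becomes -9; next at i=6:; next acc becomes -12; next at i=7:; next acc becomes -15; next at i=8:; next acc becomes -18; next cur becomes 0; next at i=-2:; next cur becomes 0; next at j=0:; next cur becomes 0; next at j=1:; next cur becomes -4; next at j=2:; next cur becomes -12; next at i=-1:; next cur becomes -168; next at j=0:; next cur becomes -168; next at j=1:; next cur becomes -172; next at j=2:; next cur becomes -180; next at i=0:; next cur becomes -2520; next at j=0:; next cur becomes -2520; next at j=1:; next cur becomes -2524; next at j=2:; next cur becomes -2532; next at i=1:; next cur becomes -35448; next at j=0:; next cur becomes -35448; next at j=1:; next cur becomes -35452; next at j=2:; next cur becomes -35460; next final value -496454
calc_v2: res becomes 2; next tmp becomes 7; next acc becomes 0; next acc becomes -3; next at i=4:; next acc becomes -6; next at i=5:; next acc becomes -9; next at i=6:; next acc becomes -12; next at i=7:; next acc becomes -15; next at i=8:; next acc becomes -18; next cur becomes 0; next at i=-2:; next cur becomes 0; next at j=0:; next cur becomes 0; next at j=1:; next cur becomes -4; next at j=2:; next cur becomes -12; next at i=-1:; next cur becomes -168; next at j=0:; next cur becomes -168; next at j=1:; next cur becomes -172; next at j=2:; next cur becomes -180; next at i=0:; next cur becomes -2520; next at j=0:; next cur becomes -2520; next at j=1:; next cur becomes -2524; next at j=2:; next cur becomes -2532; next at i=1:; next cur becomes -35448; next at j=0:; next cur becomes -35448; next at j=1:; next cur becomes -35452; next at j=2:; next cur becomes -35460; next final value -319149
verdict: not equivalent; witness: a=-1, b=-4


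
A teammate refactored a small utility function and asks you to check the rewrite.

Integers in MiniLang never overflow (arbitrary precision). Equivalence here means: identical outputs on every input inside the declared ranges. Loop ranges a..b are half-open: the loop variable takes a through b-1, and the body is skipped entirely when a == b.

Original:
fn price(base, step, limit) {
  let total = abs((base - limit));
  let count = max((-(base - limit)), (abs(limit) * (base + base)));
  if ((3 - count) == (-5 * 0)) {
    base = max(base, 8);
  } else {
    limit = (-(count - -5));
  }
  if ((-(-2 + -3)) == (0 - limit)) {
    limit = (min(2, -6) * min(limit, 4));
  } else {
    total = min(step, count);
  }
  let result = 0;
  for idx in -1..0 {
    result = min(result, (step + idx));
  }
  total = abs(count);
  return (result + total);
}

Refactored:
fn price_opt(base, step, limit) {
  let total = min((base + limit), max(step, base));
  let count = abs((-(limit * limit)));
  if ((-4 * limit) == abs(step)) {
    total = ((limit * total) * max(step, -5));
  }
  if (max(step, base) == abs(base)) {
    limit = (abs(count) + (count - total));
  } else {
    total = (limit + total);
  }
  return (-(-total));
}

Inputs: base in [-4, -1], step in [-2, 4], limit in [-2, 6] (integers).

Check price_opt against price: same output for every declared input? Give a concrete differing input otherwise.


These are not equivalent — on base=-4, step=-2, limit=-2 the outputs split (-1 vs -8).
price: total becomes 2; next count becomes 2; next ((3 - count) == (-5 * 0)) evaluates to false; next limit becomes -7; next ((-(-2 + -3)) == (0 - limit)) evaluates to false; next total becomes -2; next result becomes 0; next at idx=-1:; next result becomes -3; next total becomes 2; next final value -1
price_opt: total becomes -6; next count becomes 4; next ((-4 * limit) == abs(step)) evaluates to false; next (max(step, base) == abs(base)) evaluates to false; next total becomes -8; next final value -8
verdict: not equivalent; witness: base=-4, step=-2, limit=-2


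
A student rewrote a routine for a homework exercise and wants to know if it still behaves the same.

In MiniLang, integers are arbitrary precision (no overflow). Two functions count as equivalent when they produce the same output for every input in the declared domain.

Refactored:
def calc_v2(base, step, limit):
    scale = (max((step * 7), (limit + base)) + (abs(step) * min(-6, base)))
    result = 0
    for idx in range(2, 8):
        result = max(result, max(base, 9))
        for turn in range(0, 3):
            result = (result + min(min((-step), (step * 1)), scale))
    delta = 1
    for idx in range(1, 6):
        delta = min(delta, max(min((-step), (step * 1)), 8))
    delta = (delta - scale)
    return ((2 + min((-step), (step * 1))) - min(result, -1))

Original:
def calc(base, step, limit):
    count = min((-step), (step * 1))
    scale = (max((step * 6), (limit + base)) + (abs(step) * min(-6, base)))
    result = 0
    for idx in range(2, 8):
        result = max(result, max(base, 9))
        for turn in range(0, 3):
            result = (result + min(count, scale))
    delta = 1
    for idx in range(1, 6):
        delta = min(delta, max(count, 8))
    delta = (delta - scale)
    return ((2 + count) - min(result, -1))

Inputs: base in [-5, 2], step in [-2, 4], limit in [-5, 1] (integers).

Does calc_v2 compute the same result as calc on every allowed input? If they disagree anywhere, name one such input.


Take base=-5, step=-1, limit=-5.
calc: count = -1; scale = -12; result = 0; [idx=2]; result = 9; [turn=0]; result = -3; [turn=1]; result = -15; [turn=2]; result = -27; [idx=3]; result = 9; [turn=0]; result = -3; [turn=1]; result = -15; [turn=2]; result = -27; [idx=4]; result = 9; [turn=0]; result = -3; [turn=1]; result = -15; [turn=2]; result = -27; [idx=5]; result = 9; [turn=0]; result = -3; [turn=1]; result = -15; [turn=2]; result = -27; [idx=6]; result = 9; [turn=0]; result = -3; [turn=1]; result = -15; [turn=2]; result = -27; [idx=7]; result = 9; [turn=0]; result = -3; [turn=1]; result = -15; [turn=2]; result = -27; delta = 1; [idx=1]; delta = 1; [idx=2]; delta = 1; [idx=3]; delta = 1; [idx=4]; delta = 1; [idx=5]; delta = 1; delta = 13; return 28
calc_v2: scale = -13; result = 0; [idx=2]; result = 9; [turn=0]; result = -4; [turn=1]; result = -17; [turn=2]; result = -30; [idx=3]; result = 9; [turn=0]; result = -4; [turn=1]; result = -17; [turn=2]; result = -30; [idx=4]; result = 9; [turn=0]; result = -4; [turn=1]; result = -17; [turn=2]; result = -30; [idx=5]; result = 9; [turn=0]; result = -4; [turn=1]; result = -17; [turn=2]; result = -30; [idx=6]; result = 9; [turn=0]; result = -4; [turn=1]; result = -17; [turn=2]; result = -30; [idx=7]; result = 9; [turn=0]; result = -4; [turn=1]; result = -17; [turn=2]; result = -30; delta = 1; [idx=1]; delta = 1; [idx=2]; delta = 1; [idx=3]; delta = 1; [idx=4]; delta = 1; [idx=5]; delta = 1; delta = 14; return 31
28 against 31: the behavior changed.
verdict: not equivalent; witness: base=-5, step=-1, limit=-5


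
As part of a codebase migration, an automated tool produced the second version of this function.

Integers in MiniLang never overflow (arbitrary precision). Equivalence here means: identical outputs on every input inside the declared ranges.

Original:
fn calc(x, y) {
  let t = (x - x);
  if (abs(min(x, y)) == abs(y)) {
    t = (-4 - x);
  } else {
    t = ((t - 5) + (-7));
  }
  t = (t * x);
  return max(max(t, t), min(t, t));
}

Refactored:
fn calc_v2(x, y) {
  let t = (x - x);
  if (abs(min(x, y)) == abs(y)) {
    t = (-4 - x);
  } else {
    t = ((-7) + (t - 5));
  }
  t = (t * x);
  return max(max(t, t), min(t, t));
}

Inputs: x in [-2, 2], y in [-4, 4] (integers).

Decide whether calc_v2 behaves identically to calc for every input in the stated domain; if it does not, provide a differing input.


Behavior is preserved: although same computation, different form, the outputs never diverge.
One worked example (x=1, y=-3) — calc: t = 0; (abs(min(x, y)) == abs(y)) -> true; t = -5; t = -5; return -5; calc_v2: t = 0; (abs(min(x, y)) == abs(y)) -> true; t = -5; t = -5; return -5; agreement on -5.
Checked all 45 inputs in the declared domain: the outputs agree on every one.
verdict: equivalent


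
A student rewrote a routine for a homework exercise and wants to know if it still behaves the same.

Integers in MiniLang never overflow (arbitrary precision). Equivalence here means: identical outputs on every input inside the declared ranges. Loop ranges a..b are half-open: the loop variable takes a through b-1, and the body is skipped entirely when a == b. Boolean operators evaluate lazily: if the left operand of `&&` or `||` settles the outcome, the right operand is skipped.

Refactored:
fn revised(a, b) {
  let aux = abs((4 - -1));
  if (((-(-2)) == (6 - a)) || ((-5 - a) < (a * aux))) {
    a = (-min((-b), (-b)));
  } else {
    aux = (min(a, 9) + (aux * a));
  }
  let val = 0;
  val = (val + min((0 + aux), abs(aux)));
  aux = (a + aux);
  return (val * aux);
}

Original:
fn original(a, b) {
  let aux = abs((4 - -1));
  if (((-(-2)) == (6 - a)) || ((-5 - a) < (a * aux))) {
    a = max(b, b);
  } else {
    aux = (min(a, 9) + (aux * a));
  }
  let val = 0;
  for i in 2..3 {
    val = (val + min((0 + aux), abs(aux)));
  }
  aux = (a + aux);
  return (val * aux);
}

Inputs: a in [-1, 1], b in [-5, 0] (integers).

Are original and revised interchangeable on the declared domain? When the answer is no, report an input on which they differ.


Side by side, the visible changes include: min/max/abs usage differs, and statement counts differ, and local variable names differ, and loop structure differs.
One worked example (a=-1, b=-5) — original: aux=5, then (((-(-2)) == (6 - a)) || ((-5 - a) < (a * aux))) is false, then aux=-6, then val=0, then (i=2), then val=-6, then aux=-7, then returns 42; revised: aux=5, then (((-(-2)) == (6 - a)) || ((-5 - a) < (a * aux))) is false, then aux=-6, then val=0, then val=-6, then aux=-7, then returns 42; agreement on 42.
Every one of the 18 inputs gives matching results.
verdict: equivalent


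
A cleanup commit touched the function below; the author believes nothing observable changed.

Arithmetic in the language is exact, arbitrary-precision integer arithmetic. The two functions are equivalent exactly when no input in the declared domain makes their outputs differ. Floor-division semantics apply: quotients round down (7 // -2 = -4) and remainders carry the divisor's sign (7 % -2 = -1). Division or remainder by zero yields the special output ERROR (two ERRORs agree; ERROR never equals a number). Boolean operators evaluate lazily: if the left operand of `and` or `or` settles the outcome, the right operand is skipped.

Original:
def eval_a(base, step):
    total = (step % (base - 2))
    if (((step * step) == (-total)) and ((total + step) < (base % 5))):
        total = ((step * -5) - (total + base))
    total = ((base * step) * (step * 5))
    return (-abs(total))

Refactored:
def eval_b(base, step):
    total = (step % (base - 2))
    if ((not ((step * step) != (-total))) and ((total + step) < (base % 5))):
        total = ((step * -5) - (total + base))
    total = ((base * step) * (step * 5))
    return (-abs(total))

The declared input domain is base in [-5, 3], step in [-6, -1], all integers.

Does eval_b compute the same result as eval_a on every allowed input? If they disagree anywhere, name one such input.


The two versions differ — the changes include comparison usage differs; and boolean connective usage differs.
Spot check at base=-1, step=-6 — eval_a: total becomes 0; next (((step * step) == (-total)) and ((total + step) < (base % 5))) evaluates to false; next total becomes -180; next final value -180. eval_b: total becomes 0; next ((not ((step * step) != (-total))) and ((total + step) < (base % 5))) evaluates to false; next total becomes -180; next final value -180. Both give -180.
Across all 54 domain points the two functions coincide.
verdict: equivalent
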